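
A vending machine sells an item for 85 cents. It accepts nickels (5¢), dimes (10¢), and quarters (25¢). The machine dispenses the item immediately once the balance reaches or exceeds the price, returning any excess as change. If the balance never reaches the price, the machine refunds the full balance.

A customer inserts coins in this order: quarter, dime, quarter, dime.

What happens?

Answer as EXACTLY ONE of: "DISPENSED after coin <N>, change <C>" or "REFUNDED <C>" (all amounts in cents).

Price: 85¢
Coin 1 (quarter, 25¢): balance = 25¢
Coin 2 (dime, 10¢): balance = 35¢
Coin 3 (quarter, 25¢): balance = 60¢
Coin 4 (dime, 10¢): balance = 70¢
All coins inserted, balance 70¢ < price 85¢ → REFUND 70¢

Answer: REFUNDED 70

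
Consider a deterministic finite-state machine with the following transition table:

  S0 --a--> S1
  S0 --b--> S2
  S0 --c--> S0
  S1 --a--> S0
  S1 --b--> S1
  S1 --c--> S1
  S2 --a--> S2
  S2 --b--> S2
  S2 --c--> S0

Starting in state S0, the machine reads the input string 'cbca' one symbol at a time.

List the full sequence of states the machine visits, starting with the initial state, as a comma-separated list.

Answer: S0, S0, S2, S0, S1

Derivation:
Start: S0
  read 'c': S0 --c--> S0
  read 'b': S0 --b--> S2
  read 'c': S2 --c--> S0
  read 'a': S0 --a--> S1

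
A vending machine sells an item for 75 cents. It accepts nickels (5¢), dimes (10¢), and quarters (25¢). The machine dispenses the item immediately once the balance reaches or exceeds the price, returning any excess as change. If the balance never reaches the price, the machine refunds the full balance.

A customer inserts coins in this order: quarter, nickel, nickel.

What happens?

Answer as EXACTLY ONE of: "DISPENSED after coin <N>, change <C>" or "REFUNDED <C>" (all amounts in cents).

Answer: REFUNDED 35

Derivation:
Price: 75¢
Coin 1 (quarter, 25¢): balance = 25¢
Coin 2 (nickel, 5¢): balance = 30¢
Coin 3 (nickel, 5¢): balance = 35¢
All coins inserted, balance 35¢ < price 75¢ → REFUND 35¢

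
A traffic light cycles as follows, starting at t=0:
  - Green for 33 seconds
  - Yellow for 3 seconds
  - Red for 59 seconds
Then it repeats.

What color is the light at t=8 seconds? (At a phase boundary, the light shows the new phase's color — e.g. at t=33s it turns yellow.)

Answer: green

Derivation:
Cycle length = 33 + 3 + 59 = 95s
t = 8, phase_t = 8 mod 95 = 8
8 < 33 (green end) → GREEN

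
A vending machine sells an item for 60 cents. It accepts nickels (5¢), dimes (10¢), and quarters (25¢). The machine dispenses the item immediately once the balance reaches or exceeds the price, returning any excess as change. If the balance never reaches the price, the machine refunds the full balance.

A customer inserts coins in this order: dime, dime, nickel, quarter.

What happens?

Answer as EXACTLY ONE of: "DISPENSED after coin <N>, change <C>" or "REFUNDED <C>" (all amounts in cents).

Answer: REFUNDED 50

Derivation:
Price: 60¢
Coin 1 (dime, 10¢): balance = 10¢
Coin 2 (dime, 10¢): balance = 20¢
Coin 3 (nickel, 5¢): balance = 25¢
Coin 4 (quarter, 25¢): balance = 50¢
All coins inserted, balance 50¢ < price 60¢ → REFUND 50¢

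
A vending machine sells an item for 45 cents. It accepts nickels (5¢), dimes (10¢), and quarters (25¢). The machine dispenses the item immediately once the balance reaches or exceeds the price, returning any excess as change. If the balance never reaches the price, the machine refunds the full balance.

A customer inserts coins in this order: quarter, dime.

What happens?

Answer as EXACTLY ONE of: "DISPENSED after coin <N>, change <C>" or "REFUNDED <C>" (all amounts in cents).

Price: 45¢
Coin 1 (quarter, 25¢): balance = 25¢
Coin 2 (dime, 10¢): balance = 35¢
All coins inserted, balance 35¢ < price 45¢ → REFUND 35¢

Answer: REFUNDED 35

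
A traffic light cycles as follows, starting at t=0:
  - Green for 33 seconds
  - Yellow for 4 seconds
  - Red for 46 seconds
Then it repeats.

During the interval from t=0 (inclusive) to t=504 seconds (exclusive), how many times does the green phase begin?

Answer: 7

Derivation:
Cycle = 33+4+46 = 83s
green phase starts at t = k*83 + 0 for k=0,1,2,...
Need k*83+0 < 504 → k < 6.072
k ∈ {0, ..., 6} → 7 starts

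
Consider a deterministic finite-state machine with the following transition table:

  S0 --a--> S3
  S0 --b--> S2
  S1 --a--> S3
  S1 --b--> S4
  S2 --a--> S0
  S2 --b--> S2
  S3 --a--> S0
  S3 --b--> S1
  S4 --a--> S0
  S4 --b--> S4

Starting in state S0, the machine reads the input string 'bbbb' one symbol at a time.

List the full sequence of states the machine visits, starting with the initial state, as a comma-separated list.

Answer: S0, S2, S2, S2, S2

Derivation:
Start: S0
  read 'b': S0 --b--> S2
  read 'b': S2 --b--> S2
  read 'b': S2 --b--> S2
  read 'b': S2 --b--> S2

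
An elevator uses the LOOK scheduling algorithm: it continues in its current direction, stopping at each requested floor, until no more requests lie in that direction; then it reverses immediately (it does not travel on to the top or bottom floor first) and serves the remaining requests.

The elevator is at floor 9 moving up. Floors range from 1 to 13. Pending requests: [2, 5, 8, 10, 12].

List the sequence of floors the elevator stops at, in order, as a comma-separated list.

Answer: 10, 12, 8, 5, 2

Derivation:
Current: 9, moving UP
Serve above first (ascending): [10, 12]
Then reverse, serve below (descending): [8, 5, 2]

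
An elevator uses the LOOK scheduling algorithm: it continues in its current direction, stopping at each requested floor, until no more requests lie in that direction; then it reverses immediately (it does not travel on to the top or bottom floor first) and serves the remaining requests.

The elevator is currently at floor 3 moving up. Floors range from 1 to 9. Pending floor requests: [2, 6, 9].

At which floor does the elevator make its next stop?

Answer: 6

Derivation:
Current floor: 3, direction: up
Requests above: [6, 9]
Requests below: [2]
Moving up and requests lie above → nearest above is min([6, 9]) = 6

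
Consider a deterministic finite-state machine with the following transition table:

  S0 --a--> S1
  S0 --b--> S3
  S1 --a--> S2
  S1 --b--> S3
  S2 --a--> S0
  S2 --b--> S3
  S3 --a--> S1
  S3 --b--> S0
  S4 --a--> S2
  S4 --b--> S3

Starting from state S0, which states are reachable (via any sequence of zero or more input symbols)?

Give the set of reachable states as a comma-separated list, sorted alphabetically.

Answer: S0, S1, S2, S3

Derivation:
BFS from S0:
  visit S0: S0--a-->S1 (new), S0--b-->S3 (new)
  visit S1: S1--a-->S2 (new), S1--b-->S3 (seen)
  visit S3: S3--a-->S1 (seen), S3--b-->S0 (seen)
  visit S2: S2--a-->S0 (seen), S2--b-->S3 (seen)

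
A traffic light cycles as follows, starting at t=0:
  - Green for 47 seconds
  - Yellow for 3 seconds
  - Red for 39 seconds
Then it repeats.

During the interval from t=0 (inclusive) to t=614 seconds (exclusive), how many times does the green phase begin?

Answer: 7

Derivation:
Cycle = 47+3+39 = 89s
green phase starts at t = k*89 + 0 for k=0,1,2,...
Need k*89+0 < 614 → k < 6.899
k ∈ {0, ..., 6} → 7 starts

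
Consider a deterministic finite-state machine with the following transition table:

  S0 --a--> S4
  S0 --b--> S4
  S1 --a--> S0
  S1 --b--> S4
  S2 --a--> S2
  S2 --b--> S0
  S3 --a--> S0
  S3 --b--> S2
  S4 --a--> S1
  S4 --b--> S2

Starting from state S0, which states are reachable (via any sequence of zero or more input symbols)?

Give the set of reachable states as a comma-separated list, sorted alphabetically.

BFS from S0:
  visit S0: S0--a-->S4 (new), S0--b-->S4 (seen)
  visit S4: S4--a-->S1 (new), S4--b-->S2 (new)
  visit S1: S1--a-->S0 (seen), S1--b-->S4 (seen)
  visit S2: S2--a-->S2 (seen), S2--b-->S0 (seen)

Answer: S0, S1, S2, S4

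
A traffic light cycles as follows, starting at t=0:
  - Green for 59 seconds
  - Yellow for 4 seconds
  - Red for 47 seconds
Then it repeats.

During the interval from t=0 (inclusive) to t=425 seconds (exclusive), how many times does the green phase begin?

Answer: 4

Derivation:
Cycle = 59+4+47 = 110s
green phase starts at t = k*110 + 0 for k=0,1,2,...
Need k*110+0 < 425 → k < 3.864
k ∈ {0, ..., 3} → 4 starts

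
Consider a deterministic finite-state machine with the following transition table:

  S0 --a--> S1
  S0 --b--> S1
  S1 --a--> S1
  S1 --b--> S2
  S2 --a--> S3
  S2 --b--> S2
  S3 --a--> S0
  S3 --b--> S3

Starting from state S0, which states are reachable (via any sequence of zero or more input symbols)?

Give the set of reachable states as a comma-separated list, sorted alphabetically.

Answer: S0, S1, S2, S3

Derivation:
BFS from S0:
  visit S0: S0--a-->S1 (new), S0--b-->S1 (seen)
  visit S1: S1--a-->S1 (seen), S1--b-->S2 (new)
  visit S2: S2--a-->S3 (new), S2--b-->S2 (seen)
  visit S3: S3--a-->S0 (seen), S3--b-->S3 (seen)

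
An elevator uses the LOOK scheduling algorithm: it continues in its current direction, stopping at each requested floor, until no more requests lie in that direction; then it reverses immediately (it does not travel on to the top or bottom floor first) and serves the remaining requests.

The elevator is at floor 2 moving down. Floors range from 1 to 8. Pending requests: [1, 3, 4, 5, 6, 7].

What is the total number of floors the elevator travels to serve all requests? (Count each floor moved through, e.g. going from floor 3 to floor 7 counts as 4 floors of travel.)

Start at floor 2 moving down, LOOK stop order: [1, 3, 4, 5, 6, 7]
  2 → 1: |1-2| = 1, total = 1
  1 → 3: |3-1| = 2, total = 3
  3 → 4: |4-3| = 1, total = 4
  4 → 5: |5-4| = 1, total = 5
  5 → 6: |6-5| = 1, total = 6
  6 → 7: |7-6| = 1, total = 7

Answer: 7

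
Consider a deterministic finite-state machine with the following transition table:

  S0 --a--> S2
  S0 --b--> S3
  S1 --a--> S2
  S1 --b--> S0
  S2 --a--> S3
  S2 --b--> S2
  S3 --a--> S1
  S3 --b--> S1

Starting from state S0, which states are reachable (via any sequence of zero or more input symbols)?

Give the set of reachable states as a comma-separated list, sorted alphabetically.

Answer: S0, S1, S2, S3

Derivation:
BFS from S0:
  visit S0: S0--a-->S2 (new), S0--b-->S3 (new)
  visit S2: S2--a-->S3 (seen), S2--b-->S2 (seen)
  visit S3: S3--a-->S1 (new), S3--b-->S1 (seen)
  visit S1: S1--a-->S2 (seen), S1--b-->S0 (seen)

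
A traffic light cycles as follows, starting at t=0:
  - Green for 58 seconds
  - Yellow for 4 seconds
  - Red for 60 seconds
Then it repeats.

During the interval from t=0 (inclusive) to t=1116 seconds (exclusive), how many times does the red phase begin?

Cycle = 58+4+60 = 122s
red phase starts at t = k*122 + 62 for k=0,1,2,...
Need k*122+62 < 1116 → k < 8.639
k ∈ {0, ..., 8} → 9 starts

Answer: 9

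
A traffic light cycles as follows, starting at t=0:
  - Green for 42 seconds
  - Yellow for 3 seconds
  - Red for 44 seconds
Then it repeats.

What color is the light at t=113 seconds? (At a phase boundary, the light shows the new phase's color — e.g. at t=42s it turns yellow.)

Answer: green

Derivation:
Cycle length = 42 + 3 + 44 = 89s
t = 113, phase_t = 113 mod 89 = 24
24 < 42 (green end) → GREEN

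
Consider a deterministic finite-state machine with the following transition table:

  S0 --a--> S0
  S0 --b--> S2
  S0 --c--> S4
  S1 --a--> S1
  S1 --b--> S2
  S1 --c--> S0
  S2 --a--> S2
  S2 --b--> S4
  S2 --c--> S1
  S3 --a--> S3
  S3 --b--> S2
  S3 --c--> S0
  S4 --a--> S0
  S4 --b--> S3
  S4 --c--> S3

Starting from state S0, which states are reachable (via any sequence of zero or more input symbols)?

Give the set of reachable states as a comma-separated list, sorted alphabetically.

BFS from S0:
  visit S0: S0--a-->S0 (seen), S0--b-->S2 (new), S0--c-->S4 (new)
  visit S2: S2--a-->S2 (seen), S2--b-->S4 (seen), S2--c-->S1 (new)
  visit S4: S4--a-->S0 (seen), S4--b-->S3 (new), S4--c-->S3 (seen)
  visit S1: S1--a-->S1 (seen), S1--b-->S2 (seen), S1--c-->S0 (seen)
  visit S3: S3--a-->S3 (seen), S3--b-->S2 (seen), S3--c-->S0 (seen)

Answer: S0, S1, S2, S3, S4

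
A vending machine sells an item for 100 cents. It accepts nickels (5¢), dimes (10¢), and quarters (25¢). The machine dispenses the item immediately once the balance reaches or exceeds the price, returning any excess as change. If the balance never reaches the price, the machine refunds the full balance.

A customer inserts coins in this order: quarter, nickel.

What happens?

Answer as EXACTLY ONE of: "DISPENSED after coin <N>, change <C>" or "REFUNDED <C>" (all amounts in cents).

Price: 100¢
Coin 1 (quarter, 25¢): balance = 25¢
Coin 2 (nickel, 5¢): balance = 30¢
All coins inserted, balance 30¢ < price 100¢ → REFUND 30¢

Answer: REFUNDED 30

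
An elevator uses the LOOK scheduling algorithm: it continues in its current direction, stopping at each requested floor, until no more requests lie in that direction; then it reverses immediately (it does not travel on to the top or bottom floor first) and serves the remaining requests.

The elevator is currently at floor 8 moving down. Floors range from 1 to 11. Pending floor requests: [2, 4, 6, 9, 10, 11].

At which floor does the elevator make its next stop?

Answer: 6

Derivation:
Current floor: 8, direction: down
Requests above: [9, 10, 11]
Requests below: [2, 4, 6]
Moving down and requests lie below → nearest below is max([2, 4, 6]) = 6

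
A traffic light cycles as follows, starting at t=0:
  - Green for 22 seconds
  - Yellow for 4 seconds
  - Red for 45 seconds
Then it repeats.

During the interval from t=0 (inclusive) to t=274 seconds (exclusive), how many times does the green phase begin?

Cycle = 22+4+45 = 71s
green phase starts at t = k*71 + 0 for k=0,1,2,...
Need k*71+0 < 274 → k < 3.859
k ∈ {0, ..., 3} → 4 starts

Answer: 4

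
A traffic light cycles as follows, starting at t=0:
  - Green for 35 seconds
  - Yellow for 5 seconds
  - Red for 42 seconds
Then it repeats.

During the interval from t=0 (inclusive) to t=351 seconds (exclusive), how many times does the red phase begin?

Cycle = 35+5+42 = 82s
red phase starts at t = k*82 + 40 for k=0,1,2,...
Need k*82+40 < 351 → k < 3.793
k ∈ {0, ..., 3} → 4 starts

Answer: 4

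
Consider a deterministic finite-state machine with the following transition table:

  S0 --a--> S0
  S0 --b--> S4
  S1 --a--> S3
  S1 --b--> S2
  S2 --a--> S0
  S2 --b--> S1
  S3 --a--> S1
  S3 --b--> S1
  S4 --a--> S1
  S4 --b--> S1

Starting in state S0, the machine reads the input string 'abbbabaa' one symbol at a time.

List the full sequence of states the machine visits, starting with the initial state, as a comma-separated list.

Answer: S0, S0, S4, S1, S2, S0, S4, S1, S3

Derivation:
Start: S0
  read 'a': S0 --a--> S0
  read 'b': S0 --b--> S4
  read 'b': S4 --b--> S1
  read 'b': S1 --b--> S2
  read 'a': S2 --a--> S0
  read 'b': S0 --b--> S4
  read 'a': S4 --a--> S1
  read 'a': S1 --a--> S3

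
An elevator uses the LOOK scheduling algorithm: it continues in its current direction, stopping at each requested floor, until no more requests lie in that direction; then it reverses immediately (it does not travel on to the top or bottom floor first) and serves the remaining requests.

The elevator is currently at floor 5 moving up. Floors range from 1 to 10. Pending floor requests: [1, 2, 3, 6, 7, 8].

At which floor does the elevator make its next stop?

Answer: 6

Derivation:
Current floor: 5, direction: up
Requests above: [6, 7, 8]
Requests below: [1, 2, 3]
Moving up and requests lie above → nearest above is min([6, 7, 8]) = 6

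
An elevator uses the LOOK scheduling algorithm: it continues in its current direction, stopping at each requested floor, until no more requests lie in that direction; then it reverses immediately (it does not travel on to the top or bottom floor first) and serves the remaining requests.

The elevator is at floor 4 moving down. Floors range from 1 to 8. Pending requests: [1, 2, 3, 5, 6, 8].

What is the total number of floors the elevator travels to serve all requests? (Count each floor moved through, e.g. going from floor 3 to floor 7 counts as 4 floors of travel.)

Start at floor 4 moving down, LOOK stop order: [3, 2, 1, 5, 6, 8]
  4 → 3: |3-4| = 1, total = 1
  3 → 2: |2-3| = 1, total = 2
  2 → 1: |1-2| = 1, total = 3
  1 → 5: |5-1| = 4, total = 7
  5 → 6: |6-5| = 1, total = 8
  6 → 8: |8-6| = 2, total = 10

Answer: 10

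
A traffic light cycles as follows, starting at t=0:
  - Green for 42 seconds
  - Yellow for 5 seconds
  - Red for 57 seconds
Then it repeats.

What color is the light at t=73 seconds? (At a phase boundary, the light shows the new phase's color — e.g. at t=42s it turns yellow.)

Answer: red

Derivation:
Cycle length = 42 + 5 + 57 = 104s
t = 73, phase_t = 73 mod 104 = 73
73 >= 47 → RED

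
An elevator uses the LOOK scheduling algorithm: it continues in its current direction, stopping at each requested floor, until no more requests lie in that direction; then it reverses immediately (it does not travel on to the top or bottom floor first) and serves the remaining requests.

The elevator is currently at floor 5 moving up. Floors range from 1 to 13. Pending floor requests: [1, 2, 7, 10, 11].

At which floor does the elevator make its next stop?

Answer: 7

Derivation:
Current floor: 5, direction: up
Requests above: [7, 10, 11]
Requests below: [1, 2]
Moving up and requests lie above → nearest above is min([7, 10, 11]) = 7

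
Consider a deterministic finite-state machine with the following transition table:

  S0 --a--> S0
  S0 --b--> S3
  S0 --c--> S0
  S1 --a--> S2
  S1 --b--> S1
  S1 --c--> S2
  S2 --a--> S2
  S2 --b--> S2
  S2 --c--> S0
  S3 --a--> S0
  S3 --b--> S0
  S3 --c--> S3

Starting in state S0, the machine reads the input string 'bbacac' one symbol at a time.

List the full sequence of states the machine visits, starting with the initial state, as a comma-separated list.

Start: S0
  read 'b': S0 --b--> S3
  read 'b': S3 --b--> S0
  read 'a': S0 --a--> S0
  read 'c': S0 --c--> S0
  read 'a': S0 --a--> S0
  read 'c': S0 --c--> S0

Answer: S0, S3, S0, S0, S0, S0, S0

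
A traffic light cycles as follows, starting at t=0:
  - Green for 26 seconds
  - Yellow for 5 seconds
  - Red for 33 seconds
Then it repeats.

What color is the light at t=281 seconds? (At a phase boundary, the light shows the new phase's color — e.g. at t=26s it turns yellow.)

Cycle length = 26 + 5 + 33 = 64s
t = 281, phase_t = 281 mod 64 = 25
25 < 26 (green end) → GREEN

Answer: green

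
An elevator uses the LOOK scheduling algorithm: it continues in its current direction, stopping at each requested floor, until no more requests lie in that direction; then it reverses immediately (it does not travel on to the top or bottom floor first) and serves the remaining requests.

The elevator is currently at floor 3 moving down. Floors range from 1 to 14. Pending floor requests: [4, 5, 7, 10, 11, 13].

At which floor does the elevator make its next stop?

Answer: 4

Derivation:
Current floor: 3, direction: down
Requests above: [4, 5, 7, 10, 11, 13]
Requests below: []
Moving down but no requests below → reverse; nearest above is min([4, 5, 7, 10, 11, 13]) = 4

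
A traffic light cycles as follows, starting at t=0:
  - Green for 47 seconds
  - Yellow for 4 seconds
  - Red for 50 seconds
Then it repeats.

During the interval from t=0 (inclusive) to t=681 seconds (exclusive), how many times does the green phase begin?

Cycle = 47+4+50 = 101s
green phase starts at t = k*101 + 0 for k=0,1,2,...
Need k*101+0 < 681 → k < 6.743
k ∈ {0, ..., 6} → 7 starts

Answer: 7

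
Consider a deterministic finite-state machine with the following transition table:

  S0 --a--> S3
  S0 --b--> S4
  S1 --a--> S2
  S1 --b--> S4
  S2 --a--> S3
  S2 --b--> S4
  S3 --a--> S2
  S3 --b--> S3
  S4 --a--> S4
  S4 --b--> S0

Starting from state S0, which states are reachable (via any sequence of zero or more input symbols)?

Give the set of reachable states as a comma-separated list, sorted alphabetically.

Answer: S0, S2, S3, S4

Derivation:
BFS from S0:
  visit S0: S0--a-->S3 (new), S0--b-->S4 (new)
  visit S3: S3--a-->S2 (new), S3--b-->S3 (seen)
  visit S4: S4--a-->S4 (seen), S4--b-->S0 (seen)
  visit S2: S2--a-->S3 (seen), S2--b-->S4 (seen)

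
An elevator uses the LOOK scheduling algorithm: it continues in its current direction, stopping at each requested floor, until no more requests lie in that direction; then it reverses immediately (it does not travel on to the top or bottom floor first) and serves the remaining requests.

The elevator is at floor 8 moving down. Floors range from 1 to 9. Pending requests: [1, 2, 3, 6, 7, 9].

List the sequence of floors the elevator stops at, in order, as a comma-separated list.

Answer: 7, 6, 3, 2, 1, 9

Derivation:
Current: 8, moving DOWN
Serve below first (descending): [7, 6, 3, 2, 1]
Then reverse, serve above (ascending): [9]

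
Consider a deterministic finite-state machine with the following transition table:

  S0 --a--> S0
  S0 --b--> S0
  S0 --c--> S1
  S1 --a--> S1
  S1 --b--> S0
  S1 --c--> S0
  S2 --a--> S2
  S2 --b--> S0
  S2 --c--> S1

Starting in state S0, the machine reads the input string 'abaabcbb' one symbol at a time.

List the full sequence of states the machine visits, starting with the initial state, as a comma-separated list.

Start: S0
  read 'a': S0 --a--> S0
  read 'b': S0 --b--> S0
  read 'a': S0 --a--> S0
  read 'a': S0 --a--> S0
  read 'b': S0 --b--> S0
  read 'c': S0 --c--> S1
  read 'b': S1 --b--> S0
  read 'b': S0 --b--> S0

Answer: S0, S0, S0, S0, S0, S0, S1, S0, S0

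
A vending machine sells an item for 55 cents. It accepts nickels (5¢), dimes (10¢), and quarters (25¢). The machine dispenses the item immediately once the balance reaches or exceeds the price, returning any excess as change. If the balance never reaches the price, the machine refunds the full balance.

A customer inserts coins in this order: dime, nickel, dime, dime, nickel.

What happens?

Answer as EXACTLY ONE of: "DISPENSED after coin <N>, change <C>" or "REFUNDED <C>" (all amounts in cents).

Price: 55¢
Coin 1 (dime, 10¢): balance = 10¢
Coin 2 (nickel, 5¢): balance = 15¢
Coin 3 (dime, 10¢): balance = 25¢
Coin 4 (dime, 10¢): balance = 35¢
Coin 5 (nickel, 5¢): balance = 40¢
All coins inserted, balance 40¢ < price 55¢ → REFUND 40¢

Answer: REFUNDED 40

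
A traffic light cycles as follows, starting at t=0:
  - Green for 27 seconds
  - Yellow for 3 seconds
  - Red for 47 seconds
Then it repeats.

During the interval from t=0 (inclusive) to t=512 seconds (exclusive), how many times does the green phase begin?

Cycle = 27+3+47 = 77s
green phase starts at t = k*77 + 0 for k=0,1,2,...
Need k*77+0 < 512 → k < 6.649
k ∈ {0, ..., 6} → 7 starts

Answer: 7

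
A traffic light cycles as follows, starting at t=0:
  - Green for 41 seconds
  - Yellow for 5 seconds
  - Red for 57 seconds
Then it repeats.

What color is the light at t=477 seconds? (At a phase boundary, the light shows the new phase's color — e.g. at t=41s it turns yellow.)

Cycle length = 41 + 5 + 57 = 103s
t = 477, phase_t = 477 mod 103 = 65
65 >= 46 → RED

Answer: red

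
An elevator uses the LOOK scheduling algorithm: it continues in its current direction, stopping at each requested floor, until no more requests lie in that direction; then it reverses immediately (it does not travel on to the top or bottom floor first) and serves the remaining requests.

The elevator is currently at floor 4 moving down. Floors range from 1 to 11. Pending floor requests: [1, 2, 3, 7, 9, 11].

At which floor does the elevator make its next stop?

Current floor: 4, direction: down
Requests above: [7, 9, 11]
Requests below: [1, 2, 3]
Moving down and requests lie below → nearest below is max([1, 2, 3]) = 3

Answer: 3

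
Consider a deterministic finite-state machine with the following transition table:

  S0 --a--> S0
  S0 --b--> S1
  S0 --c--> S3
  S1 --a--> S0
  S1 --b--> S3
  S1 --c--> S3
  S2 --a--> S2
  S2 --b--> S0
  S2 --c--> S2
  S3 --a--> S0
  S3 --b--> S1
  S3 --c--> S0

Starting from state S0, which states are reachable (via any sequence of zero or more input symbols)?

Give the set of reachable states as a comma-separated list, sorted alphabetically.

Answer: S0, S1, S3

Derivation:
BFS from S0:
  visit S0: S0--a-->S0 (seen), S0--b-->S1 (new), S0--c-->S3 (new)
  visit S1: S1--a-->S0 (seen), S1--b-->S3 (seen), S1--c-->S3 (seen)
  visit S3: S3--a-->S0 (seen), S3--b-->S1 (seen), S3--c-->S0 (seen)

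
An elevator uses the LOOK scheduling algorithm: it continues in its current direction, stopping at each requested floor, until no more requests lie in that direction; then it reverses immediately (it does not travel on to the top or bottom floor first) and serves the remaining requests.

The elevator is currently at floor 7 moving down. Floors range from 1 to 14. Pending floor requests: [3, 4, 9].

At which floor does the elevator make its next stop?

Current floor: 7, direction: down
Requests above: [9]
Requests below: [3, 4]
Moving down and requests lie below → nearest below is max([3, 4]) = 4

Answer: 4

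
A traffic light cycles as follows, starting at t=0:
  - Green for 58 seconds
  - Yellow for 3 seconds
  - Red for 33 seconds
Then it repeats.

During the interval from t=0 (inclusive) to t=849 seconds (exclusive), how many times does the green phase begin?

Answer: 10

Derivation:
Cycle = 58+3+33 = 94s
green phase starts at t = k*94 + 0 for k=0,1,2,...
Need k*94+0 < 849 → k < 9.032
k ∈ {0, ..., 9} → 10 starts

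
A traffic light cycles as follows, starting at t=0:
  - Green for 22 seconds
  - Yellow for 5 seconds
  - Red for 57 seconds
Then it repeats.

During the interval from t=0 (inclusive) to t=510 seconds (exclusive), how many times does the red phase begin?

Answer: 6

Derivation:
Cycle = 22+5+57 = 84s
red phase starts at t = k*84 + 27 for k=0,1,2,...
Need k*84+27 < 510 → k < 5.750
k ∈ {0, ..., 5} → 6 starts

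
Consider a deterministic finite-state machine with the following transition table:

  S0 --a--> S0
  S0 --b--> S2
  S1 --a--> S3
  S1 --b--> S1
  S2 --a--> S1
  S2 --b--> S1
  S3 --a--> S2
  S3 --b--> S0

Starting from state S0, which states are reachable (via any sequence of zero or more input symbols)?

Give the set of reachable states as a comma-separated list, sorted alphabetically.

BFS from S0:
  visit S0: S0--a-->S0 (seen), S0--b-->S2 (new)
  visit S2: S2--a-->S1 (new), S2--b-->S1 (seen)
  visit S1: S1--a-->S3 (new), S1--b-->S1 (seen)
  visit S3: S3--a-->S2 (seen), S3--b-->S0 (seen)

Answer: S0, S1, S2, S3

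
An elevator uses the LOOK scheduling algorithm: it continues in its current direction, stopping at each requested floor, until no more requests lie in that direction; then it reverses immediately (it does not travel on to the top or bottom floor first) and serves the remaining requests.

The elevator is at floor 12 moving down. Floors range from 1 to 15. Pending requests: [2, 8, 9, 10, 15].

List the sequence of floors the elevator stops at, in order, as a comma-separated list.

Answer: 10, 9, 8, 2, 15

Derivation:
Current: 12, moving DOWN
Serve below first (descending): [10, 9, 8, 2]
Then reverse, serve above (ascending): [15]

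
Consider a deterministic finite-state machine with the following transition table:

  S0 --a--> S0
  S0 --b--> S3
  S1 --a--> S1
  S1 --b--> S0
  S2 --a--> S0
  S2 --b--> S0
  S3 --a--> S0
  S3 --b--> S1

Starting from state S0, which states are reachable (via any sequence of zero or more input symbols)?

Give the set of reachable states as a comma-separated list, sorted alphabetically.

BFS from S0:
  visit S0: S0--a-->S0 (seen), S0--b-->S3 (new)
  visit S3: S3--a-->S0 (seen), S3--b-->S1 (new)
  visit S1: S1--a-->S1 (seen), S1--b-->S0 (seen)

Answer: S0, S1, S3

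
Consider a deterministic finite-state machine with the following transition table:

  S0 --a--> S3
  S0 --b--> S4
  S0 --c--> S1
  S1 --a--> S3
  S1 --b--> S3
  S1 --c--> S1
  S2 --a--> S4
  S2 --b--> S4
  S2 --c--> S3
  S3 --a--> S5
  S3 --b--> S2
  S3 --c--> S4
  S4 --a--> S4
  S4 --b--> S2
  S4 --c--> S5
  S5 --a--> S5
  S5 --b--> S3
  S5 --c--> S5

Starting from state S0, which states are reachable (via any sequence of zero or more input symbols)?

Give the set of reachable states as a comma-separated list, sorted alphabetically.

BFS from S0:
  visit S0: S0--a-->S3 (new), S0--b-->S4 (new), S0--c-->S1 (new)
  visit S3: S3--a-->S5 (new), S3--b-->S2 (new), S3--c-->S4 (seen)
  visit S4: S4--a-->S4 (seen), S4--b-->S2 (seen), S4--c-->S5 (seen)
  visit S1: S1--a-->S3 (seen), S1--b-->S3 (seen), S1--c-->S1 (seen)
  visit S5: S5--a-->S5 (seen), S5--b-->S3 (seen), S5--c-->S5 (seen)
  visit S2: S2--a-->S4 (seen), S2--b-->S4 (seen), S2--c-->S3 (seen)

Answer: S0, S1, S2, S3, S4, S5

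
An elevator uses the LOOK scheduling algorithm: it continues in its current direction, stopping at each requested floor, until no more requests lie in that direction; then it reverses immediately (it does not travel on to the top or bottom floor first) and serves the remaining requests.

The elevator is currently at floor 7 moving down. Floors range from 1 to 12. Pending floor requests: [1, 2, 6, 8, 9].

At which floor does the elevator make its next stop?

Current floor: 7, direction: down
Requests above: [8, 9]
Requests below: [1, 2, 6]
Moving down and requests lie below → nearest below is max([1, 2, 6]) = 6

Answer: 6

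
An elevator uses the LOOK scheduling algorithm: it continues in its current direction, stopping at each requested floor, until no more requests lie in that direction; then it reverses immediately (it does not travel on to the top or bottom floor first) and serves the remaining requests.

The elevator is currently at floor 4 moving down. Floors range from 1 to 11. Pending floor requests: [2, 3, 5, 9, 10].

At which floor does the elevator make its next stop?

Answer: 3

Derivation:
Current floor: 4, direction: down
Requests above: [5, 9, 10]
Requests below: [2, 3]
Moving down and requests lie below → nearest below is max([2, 3]) = 3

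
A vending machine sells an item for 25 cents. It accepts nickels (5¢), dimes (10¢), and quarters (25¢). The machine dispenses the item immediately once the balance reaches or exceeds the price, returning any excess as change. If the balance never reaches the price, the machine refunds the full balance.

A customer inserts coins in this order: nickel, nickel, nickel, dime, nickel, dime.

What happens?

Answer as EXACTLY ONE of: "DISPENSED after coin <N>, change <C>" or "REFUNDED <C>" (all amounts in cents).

Answer: DISPENSED after coin 4, change 0

Derivation:
Price: 25¢
Coin 1 (nickel, 5¢): balance = 5¢
Coin 2 (nickel, 5¢): balance = 10¢
Coin 3 (nickel, 5¢): balance = 15¢
Coin 4 (dime, 10¢): balance = 25¢
  → balance >= price → DISPENSE, change = 25 - 25 = 0¢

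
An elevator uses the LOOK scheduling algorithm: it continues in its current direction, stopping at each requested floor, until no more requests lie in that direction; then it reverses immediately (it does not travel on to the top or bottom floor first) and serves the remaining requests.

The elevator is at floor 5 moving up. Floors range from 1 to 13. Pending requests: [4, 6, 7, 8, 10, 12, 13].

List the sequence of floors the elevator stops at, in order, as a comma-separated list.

Current: 5, moving UP
Serve above first (ascending): [6, 7, 8, 10, 12, 13]
Then reverse, serve below (descending): [4]

Answer: 6, 7, 8, 10, 12, 13, 4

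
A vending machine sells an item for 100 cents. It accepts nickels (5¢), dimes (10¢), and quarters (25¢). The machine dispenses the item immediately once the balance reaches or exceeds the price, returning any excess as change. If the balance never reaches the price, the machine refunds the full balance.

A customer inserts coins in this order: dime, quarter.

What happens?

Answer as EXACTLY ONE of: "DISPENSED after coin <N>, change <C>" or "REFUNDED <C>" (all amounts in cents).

Price: 100¢
Coin 1 (dime, 10¢): balance = 10¢
Coin 2 (quarter, 25¢): balance = 35¢
All coins inserted, balance 35¢ < price 100¢ → REFUND 35¢

Answer: REFUNDED 35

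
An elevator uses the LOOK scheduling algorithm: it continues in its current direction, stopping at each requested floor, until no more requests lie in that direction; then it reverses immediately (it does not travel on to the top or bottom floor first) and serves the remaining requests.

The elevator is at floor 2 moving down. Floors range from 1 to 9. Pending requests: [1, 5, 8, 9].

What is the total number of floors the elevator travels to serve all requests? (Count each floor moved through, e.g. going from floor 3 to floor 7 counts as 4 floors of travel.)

Start at floor 2 moving down, LOOK stop order: [1, 5, 8, 9]
  2 → 1: |1-2| = 1, total = 1
  1 → 5: |5-1| = 4, total = 5
  5 → 8: |8-5| = 3, total = 8
  8 → 9: |9-8| = 1, total = 9

Answer: 9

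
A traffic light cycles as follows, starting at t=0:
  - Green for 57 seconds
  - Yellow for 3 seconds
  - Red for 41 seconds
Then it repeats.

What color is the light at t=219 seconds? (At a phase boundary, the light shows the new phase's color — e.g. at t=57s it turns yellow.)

Answer: green

Derivation:
Cycle length = 57 + 3 + 41 = 101s
t = 219, phase_t = 219 mod 101 = 17
17 < 57 (green end) → GREEN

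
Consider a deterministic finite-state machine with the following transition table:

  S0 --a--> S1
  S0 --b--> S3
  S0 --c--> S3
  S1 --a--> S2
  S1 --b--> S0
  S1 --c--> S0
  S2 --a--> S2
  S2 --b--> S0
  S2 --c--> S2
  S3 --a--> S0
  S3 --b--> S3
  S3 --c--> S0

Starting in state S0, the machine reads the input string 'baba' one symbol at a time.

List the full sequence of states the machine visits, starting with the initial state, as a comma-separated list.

Answer: S0, S3, S0, S3, S0

Derivation:
Start: S0
  read 'b': S0 --b--> S3
  read 'a': S3 --a--> S0
  read 'b': S0 --b--> S3
  read 'a': S3 --a--> S0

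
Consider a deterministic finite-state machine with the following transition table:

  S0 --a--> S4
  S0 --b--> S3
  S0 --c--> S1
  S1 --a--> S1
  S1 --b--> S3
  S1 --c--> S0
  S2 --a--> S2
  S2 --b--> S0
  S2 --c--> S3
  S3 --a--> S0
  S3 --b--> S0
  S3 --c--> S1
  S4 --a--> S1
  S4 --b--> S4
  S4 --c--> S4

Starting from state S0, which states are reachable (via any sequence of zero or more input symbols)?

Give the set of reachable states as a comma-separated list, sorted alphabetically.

Answer: S0, S1, S3, S4

Derivation:
BFS from S0:
  visit S0: S0--a-->S4 (new), S0--b-->S3 (new), S0--c-->S1 (new)
  visit S4: S4--a-->S1 (seen), S4--b-->S4 (seen), S4--c-->S4 (seen)
  visit S3: S3--a-->S0 (seen), S3--b-->S0 (seen), S3--c-->S1 (seen)
  visit S1: S1--a-->S1 (seen), S1--b-->S3 (seen), S1--c-->S0 (seen)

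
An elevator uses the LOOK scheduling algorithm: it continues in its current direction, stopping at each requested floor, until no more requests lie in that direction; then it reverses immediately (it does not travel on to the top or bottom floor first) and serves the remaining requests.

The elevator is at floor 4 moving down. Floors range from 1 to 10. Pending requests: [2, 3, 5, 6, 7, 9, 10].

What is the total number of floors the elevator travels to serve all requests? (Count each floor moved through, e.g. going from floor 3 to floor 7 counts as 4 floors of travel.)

Start at floor 4 moving down, LOOK stop order: [3, 2, 5, 6, 7, 9, 10]
  4 → 3: |3-4| = 1, total = 1
  3 → 2: |2-3| = 1, total = 2
  2 → 5: |5-2| = 3, total = 5
  5 → 6: |6-5| = 1, total = 6
  6 → 7: |7-6| = 1, total = 7
  7 → 9: |9-7| = 2, total = 9
  9 → 10: |10-9| = 1, total = 10

Answer: 10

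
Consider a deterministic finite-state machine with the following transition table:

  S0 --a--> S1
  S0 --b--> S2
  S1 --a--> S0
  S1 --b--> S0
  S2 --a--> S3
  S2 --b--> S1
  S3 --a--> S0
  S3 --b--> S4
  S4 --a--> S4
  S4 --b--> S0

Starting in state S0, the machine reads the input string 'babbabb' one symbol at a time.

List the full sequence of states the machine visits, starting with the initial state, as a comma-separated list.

Start: S0
  read 'b': S0 --b--> S2
  read 'a': S2 --a--> S3
  read 'b': S3 --b--> S4
  read 'b': S4 --b--> S0
  read 'a': S0 --a--> S1
  read 'b': S1 --b--> S0
  read 'b': S0 --b--> S2

Answer: S0, S2, S3, S4, S0, S1, S0, S2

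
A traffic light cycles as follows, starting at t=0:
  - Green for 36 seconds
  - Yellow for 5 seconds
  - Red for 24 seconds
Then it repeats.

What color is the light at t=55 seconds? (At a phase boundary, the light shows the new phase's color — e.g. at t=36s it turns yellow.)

Cycle length = 36 + 5 + 24 = 65s
t = 55, phase_t = 55 mod 65 = 55
55 >= 41 → RED

Answer: red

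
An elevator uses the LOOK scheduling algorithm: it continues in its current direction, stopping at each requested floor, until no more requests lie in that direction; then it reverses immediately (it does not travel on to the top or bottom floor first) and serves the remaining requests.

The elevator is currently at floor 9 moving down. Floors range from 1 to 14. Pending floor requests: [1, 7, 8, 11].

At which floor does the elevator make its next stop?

Current floor: 9, direction: down
Requests above: [11]
Requests below: [1, 7, 8]
Moving down and requests lie below → nearest below is max([1, 7, 8]) = 8

Answer: 8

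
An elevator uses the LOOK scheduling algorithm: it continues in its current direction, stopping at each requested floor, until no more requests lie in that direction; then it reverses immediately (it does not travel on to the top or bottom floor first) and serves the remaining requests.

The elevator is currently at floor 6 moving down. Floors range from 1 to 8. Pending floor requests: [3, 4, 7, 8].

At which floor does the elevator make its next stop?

Answer: 4

Derivation:
Current floor: 6, direction: down
Requests above: [7, 8]
Requests below: [3, 4]
Moving down and requests lie below → nearest below is max([3, 4]) = 4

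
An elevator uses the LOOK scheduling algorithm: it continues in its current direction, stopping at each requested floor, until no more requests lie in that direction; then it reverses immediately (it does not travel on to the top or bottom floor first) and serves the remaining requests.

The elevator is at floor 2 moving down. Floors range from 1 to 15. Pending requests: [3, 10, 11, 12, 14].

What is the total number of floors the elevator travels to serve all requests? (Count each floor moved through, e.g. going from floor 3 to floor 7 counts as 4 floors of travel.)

Start at floor 2 moving down, LOOK stop order: [3, 10, 11, 12, 14]
  2 → 3: |3-2| = 1, total = 1
  3 → 10: |10-3| = 7, total = 8
  10 → 11: |11-10| = 1, total = 9
  11 → 12: |12-11| = 1, total = 10
  12 → 14: |14-12| = 2, total = 12

Answer: 12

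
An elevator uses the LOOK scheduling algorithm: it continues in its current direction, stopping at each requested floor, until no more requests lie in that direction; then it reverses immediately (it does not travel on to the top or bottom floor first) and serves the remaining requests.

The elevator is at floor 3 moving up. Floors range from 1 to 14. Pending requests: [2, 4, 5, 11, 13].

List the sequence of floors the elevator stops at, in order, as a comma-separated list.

Current: 3, moving UP
Serve above first (ascending): [4, 5, 11, 13]
Then reverse, serve below (descending): [2]

Answer: 4, 5, 11, 13, 2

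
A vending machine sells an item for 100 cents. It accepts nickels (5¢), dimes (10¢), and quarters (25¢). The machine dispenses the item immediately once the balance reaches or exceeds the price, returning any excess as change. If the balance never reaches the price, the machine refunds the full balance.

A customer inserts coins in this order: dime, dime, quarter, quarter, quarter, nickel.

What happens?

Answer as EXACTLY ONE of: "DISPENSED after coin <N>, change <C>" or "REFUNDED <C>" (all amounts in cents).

Answer: DISPENSED after coin 6, change 0

Derivation:
Price: 100¢
Coin 1 (dime, 10¢): balance = 10¢
Coin 2 (dime, 10¢): balance = 20¢
Coin 3 (quarter, 25¢): balance = 45¢
Coin 4 (quarter, 25¢): balance = 70¢
Coin 5 (quarter, 25¢): balance = 95¢
Coin 6 (nickel, 5¢): balance = 100¢
  → balance >= price → DISPENSE, change = 100 - 100 = 0¢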